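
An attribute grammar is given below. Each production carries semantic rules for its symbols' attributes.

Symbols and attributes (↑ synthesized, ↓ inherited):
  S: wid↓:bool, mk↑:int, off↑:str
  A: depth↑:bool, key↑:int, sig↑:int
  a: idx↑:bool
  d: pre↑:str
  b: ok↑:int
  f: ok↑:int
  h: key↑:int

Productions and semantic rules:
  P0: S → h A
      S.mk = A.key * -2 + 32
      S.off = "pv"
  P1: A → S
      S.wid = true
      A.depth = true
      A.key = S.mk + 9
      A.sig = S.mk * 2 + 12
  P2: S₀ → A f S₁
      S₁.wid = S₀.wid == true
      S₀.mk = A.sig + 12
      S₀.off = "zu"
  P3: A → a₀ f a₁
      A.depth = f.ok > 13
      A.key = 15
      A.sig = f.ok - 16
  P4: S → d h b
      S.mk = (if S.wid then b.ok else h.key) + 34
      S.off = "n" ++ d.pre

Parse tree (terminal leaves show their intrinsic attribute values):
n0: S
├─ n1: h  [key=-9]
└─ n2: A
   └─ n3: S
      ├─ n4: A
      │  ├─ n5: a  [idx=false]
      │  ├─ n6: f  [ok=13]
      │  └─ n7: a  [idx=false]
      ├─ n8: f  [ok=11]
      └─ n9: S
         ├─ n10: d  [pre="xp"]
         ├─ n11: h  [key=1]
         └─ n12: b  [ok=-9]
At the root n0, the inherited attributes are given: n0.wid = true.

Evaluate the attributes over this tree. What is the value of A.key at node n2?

18

1. n0.wid = true  [given at root]
2. n1.key = -9  [terminal]
3. n3.wid = true  [true]
4. n5.idx = false  [terminal]
5. n6.ok = 13  [terminal]
6. n7.idx = false  [terminal]
7. n4.depth = false  [f.ok > 13]
8. n4.key = 15  [15]
9. n4.sig = -3  [f.ok - 16]
10. n8.ok = 11  [terminal]
11. n9.wid = true  [S₀.wid == true]
12. n10.pre = "xp"  [terminal]
13. n11.key = 1  [terminal]
14. n12.ok = -9  [terminal]
15. n9.mk = 25  [(if S.wid then b.ok else h.key) + 34]
16. n9.off = "nxp"  ["n" ++ d.pre]
17. n3.mk = 9  [A.sig + 12]
18. n3.off = "zu"  ["zu"]
19. n2.depth = true  [true]
20. n2.key = 18  [S.mk + 9]
21. n2.sig = 30  [S.mk * 2 + 12]
22. n0.mk = -4  [A.key * -2 + 32]
23. n0.off = "pv"  ["pv"]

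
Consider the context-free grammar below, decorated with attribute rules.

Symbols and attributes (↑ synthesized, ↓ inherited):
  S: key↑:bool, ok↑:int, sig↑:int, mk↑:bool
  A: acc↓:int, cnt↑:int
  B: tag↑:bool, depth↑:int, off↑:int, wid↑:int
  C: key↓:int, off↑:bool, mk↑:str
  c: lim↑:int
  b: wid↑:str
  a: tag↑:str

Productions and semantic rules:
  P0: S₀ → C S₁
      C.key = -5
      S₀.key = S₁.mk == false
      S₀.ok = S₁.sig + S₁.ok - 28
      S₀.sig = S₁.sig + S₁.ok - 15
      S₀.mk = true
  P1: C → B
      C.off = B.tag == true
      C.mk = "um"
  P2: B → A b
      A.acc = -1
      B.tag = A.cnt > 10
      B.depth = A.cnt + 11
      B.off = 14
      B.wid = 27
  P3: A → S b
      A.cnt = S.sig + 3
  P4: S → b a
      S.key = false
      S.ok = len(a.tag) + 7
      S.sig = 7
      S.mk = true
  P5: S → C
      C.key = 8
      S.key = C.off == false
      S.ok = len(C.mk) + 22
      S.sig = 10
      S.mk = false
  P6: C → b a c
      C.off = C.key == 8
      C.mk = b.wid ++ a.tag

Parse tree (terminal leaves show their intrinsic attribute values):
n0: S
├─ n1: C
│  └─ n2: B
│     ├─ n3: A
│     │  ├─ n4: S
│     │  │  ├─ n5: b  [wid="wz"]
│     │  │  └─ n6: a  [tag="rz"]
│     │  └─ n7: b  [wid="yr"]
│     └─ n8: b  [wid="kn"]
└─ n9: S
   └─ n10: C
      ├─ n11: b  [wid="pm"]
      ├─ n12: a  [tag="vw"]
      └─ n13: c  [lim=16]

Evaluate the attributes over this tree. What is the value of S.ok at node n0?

1. n1.key = -5  [-5]
2. n3.acc = -1  [-1]
3. n5.wid = "wz"  [terminal]
4. n6.tag = "rz"  [terminal]
5. n4.key = false  [false]
6. n4.ok = 9  [len(a.tag) + 7]
7. n4.sig = 7  [7]
8. n4.mk = true  [true]
9. n7.wid = "yr"  [terminal]
10. n3.cnt = 10  [S.sig + 3]
11. n8.wid = "kn"  [terminal]
12. n2.tag = false  [A.cnt > 10]
13. n2.depth = 21  [A.cnt + 11]
14. n2.off = 14  [14]
15. n2.wid = 27  [27]
16. n1.off = false  [B.tag == true]
17. n1.mk = "um"  ["um"]
18. n10.key = 8  [8]
19. n11.wid = "pm"  [terminal]
20. n12.tag = "vw"  [terminal]
21. n13.lim = 16  [terminal]
22. n10.off = true  [C.key == 8]
23. n10.mk = "pmvw"  [b.wid ++ a.tag]
24. n9.key = false  [C.off == false]
25. n9.ok = 26  [len(C.mk) + 22]
26. n9.sig = 10  [10]
27. n9.mk = false  [false]
28. n0.key = true  [S₁.mk == false]
29. n0.ok = 8  [S₁.sig + S₁.ok - 28]
30. n0.sig = 21  [S₁.sig + S₁.ok - 15]
31. n0.mk = true  [true]

8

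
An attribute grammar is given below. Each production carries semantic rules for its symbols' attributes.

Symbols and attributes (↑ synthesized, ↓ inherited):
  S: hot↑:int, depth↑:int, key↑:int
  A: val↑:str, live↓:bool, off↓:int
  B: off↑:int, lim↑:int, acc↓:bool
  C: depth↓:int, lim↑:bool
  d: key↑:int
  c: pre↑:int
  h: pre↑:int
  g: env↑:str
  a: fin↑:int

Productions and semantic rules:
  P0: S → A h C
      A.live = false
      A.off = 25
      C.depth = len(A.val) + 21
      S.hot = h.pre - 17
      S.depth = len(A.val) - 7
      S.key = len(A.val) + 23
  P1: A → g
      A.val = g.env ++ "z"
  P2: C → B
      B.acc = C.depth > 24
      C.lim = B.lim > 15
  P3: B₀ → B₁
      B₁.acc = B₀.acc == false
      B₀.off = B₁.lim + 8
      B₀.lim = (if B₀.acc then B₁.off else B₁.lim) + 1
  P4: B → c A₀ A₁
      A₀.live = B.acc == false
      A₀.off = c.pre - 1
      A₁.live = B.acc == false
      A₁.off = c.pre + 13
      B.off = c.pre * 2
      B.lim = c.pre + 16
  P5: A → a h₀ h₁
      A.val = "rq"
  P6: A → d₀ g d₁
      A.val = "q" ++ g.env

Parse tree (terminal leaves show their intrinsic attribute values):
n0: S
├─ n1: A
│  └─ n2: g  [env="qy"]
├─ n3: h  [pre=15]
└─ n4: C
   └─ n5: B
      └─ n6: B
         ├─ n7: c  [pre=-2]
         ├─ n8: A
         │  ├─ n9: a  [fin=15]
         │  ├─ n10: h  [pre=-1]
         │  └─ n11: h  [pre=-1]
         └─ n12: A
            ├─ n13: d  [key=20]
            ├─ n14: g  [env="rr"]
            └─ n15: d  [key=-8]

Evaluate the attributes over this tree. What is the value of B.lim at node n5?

1. n1.live = false  [false]
2. n1.off = 25  [25]
3. n2.env = "qy"  [terminal]
4. n1.val = "qyz"  [g.env ++ "z"]
5. n3.pre = 15  [terminal]
6. n4.depth = 24  [len(A.val) + 21]
7. n5.acc = false  [C.depth > 24]
8. n6.acc = true  [B₀.acc == false]
9. n7.pre = -2  [terminal]
10. n8.live = false  [B.acc == false]
11. n8.off = -3  [c.pre - 1]
12. n9.fin = 15  [terminal]
13. n10.pre = -1  [terminal]
14. n11.pre = -1  [terminal]
15. n8.val = "rq"  ["rq"]
16. n12.live = false  [B.acc == false]
17. n12.off = 11  [c.pre + 13]
18. n13.key = 20  [terminal]
19. n14.env = "rr"  [terminal]
20. n15.key = -8  [terminal]
21. n12.val = "qrr"  ["q" ++ g.env]
22. n6.off = -4  [c.pre * 2]
23. n6.lim = 14  [c.pre + 16]
24. n5.off = 22  [B₁.lim + 8]
25. n5.lim = 15  [(if B₀.acc then B₁.off else B₁.lim) + 1]
26. n4.lim = false  [B.lim > 15]
27. n0.hot = -2  [h.pre - 17]
28. n0.depth = -4  [len(A.val) - 7]
29. n0.key = 26  [len(A.val) + 23]

15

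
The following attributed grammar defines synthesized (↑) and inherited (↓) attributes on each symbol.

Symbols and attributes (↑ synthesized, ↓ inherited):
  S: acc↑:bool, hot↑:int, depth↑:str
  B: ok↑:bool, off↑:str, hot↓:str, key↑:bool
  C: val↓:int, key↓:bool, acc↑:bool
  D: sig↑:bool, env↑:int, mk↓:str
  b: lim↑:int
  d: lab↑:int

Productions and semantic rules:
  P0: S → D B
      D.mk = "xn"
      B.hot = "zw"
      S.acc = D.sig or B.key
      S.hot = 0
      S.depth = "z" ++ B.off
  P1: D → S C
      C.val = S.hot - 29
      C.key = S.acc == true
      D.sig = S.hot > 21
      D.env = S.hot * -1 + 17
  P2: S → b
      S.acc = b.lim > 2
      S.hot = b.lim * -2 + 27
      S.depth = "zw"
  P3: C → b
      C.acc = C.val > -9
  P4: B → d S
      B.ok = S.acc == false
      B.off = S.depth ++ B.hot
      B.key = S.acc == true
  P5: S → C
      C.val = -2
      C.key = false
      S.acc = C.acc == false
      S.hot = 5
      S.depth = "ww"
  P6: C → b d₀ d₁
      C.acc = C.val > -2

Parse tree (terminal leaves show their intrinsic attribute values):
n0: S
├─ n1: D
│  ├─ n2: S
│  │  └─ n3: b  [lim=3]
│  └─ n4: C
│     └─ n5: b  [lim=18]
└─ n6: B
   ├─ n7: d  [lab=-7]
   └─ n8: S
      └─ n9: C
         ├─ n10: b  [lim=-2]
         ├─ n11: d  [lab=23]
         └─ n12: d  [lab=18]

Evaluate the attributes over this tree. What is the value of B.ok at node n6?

1. n1.mk = "xn"  ["xn"]
2. n3.lim = 3  [terminal]
3. n2.acc = true  [b.lim > 2]
4. n2.hot = 21  [b.lim * -2 + 27]
5. n2.depth = "zw"  ["zw"]
6. n4.val = -8  [S.hot - 29]
7. n4.key = true  [S.acc == true]
8. n5.lim = 18  [terminal]
9. n4.acc = true  [C.val > -9]
10. n1.sig = false  [S.hot > 21]
11. n1.env = -4  [S.hot * -1 + 17]
12. n6.hot = "zw"  ["zw"]
13. n7.lab = -7  [terminal]
14. n9.val = -2  [-2]
15. n9.key = false  [false]
16. n10.lim = -2  [terminal]
17. n11.lab = 23  [terminal]
18. n12.lab = 18  [terminal]
19. n9.acc = false  [C.val > -2]
20. n8.acc = true  [C.acc == false]
21. n8.hot = 5  [5]
22. n8.depth = "ww"  ["ww"]
23. n6.ok = false  [S.acc == false]
24. n6.off = "wwzw"  [S.depth ++ B.hot]
25. n6.key = true  [S.acc == true]
26. n0.acc = true  [D.sig or B.key]
27. n0.hot = 0  [0]
28. n0.depth = "zwwzw"  ["z" ++ B.off]

false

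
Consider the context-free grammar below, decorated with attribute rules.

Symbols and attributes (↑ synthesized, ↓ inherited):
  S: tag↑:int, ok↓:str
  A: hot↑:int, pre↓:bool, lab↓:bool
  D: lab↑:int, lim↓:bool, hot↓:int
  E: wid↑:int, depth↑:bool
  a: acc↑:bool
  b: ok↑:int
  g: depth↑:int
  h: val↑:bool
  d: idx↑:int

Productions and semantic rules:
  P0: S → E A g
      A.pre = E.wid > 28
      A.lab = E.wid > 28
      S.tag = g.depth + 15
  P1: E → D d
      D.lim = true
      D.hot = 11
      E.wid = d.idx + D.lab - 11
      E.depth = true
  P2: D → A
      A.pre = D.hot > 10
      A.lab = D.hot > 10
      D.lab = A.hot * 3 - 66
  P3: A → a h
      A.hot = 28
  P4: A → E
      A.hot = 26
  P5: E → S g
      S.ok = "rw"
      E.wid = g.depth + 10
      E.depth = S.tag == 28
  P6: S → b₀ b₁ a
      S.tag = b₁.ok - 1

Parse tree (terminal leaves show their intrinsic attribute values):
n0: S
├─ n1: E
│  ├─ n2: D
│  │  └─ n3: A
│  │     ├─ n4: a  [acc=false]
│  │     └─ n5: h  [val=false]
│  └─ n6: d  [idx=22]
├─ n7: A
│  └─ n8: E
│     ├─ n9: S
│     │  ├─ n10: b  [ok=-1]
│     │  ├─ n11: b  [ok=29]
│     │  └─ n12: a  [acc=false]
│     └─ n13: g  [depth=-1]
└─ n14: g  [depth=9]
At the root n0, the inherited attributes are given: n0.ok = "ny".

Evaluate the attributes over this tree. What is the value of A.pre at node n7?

1. n0.ok = "ny"  [given at root]
2. n2.lim = true  [true]
3. n2.hot = 11  [11]
4. n3.pre = true  [D.hot > 10]
5. n3.lab = true  [D.hot > 10]
6. n4.acc = false  [terminal]
7. n5.val = false  [terminal]
8. n3.hot = 28  [28]
9. n2.lab = 18  [A.hot * 3 - 66]
10. n6.idx = 22  [terminal]
11. n1.wid = 29  [d.idx + D.lab - 11]
12. n1.depth = true  [true]
13. n7.pre = true  [E.wid > 28]
14. n7.lab = true  [E.wid > 28]
15. n9.ok = "rw"  ["rw"]
16. n10.ok = -1  [terminal]
17. n11.ok = 29  [terminal]
18. n12.acc = false  [terminal]
19. n9.tag = 28  [b₁.ok - 1]
20. n13.depth = -1  [terminal]
21. n8.wid = 9  [g.depth + 10]
22. n8.depth = true  [S.tag == 28]
23. n7.hot = 26  [26]
24. n14.depth = 9  [terminal]
25. n0.tag = 24  [g.depth + 15]

true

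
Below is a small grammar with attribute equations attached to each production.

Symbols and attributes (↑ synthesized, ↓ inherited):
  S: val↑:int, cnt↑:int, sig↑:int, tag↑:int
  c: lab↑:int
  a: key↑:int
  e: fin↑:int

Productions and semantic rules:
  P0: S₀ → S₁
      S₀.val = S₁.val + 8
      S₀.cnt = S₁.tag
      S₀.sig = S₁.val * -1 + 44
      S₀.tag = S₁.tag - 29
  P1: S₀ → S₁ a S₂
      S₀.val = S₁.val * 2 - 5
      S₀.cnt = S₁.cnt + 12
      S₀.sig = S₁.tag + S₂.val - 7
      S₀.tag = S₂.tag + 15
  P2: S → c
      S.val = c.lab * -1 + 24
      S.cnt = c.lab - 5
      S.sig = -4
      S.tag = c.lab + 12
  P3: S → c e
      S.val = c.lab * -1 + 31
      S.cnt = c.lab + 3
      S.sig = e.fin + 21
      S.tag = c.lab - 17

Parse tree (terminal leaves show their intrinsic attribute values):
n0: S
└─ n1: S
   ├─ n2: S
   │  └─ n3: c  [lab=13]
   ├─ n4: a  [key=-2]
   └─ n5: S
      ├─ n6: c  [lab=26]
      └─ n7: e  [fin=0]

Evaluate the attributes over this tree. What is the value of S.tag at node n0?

-5

1. n3.lab = 13  [terminal]
2. n2.val = 11  [c.lab * -1 + 24]
3. n2.cnt = 8  [c.lab - 5]
4. n2.sig = -4  [-4]
5. n2.tag = 25  [c.lab + 12]
6. n4.key = -2  [terminal]
7. n6.lab = 26  [terminal]
8. n7.fin = 0  [terminal]
9. n5.val = 5  [c.lab * -1 + 31]
10. n5.cnt = 29  [c.lab + 3]
11. n5.sig = 21  [e.fin + 21]
12. n5.tag = 9  [c.lab - 17]
13. n1.val = 17  [S₁.val * 2 - 5]
14. n1.cnt = 20  [S₁.cnt + 12]
15. n1.sig = 23  [S₁.tag + S₂.val - 7]
16. n1.tag = 24  [S₂.tag + 15]
17. n0.val = 25  [S₁.val + 8]
18. n0.cnt = 24  [S₁.tag]
19. n0.sig = 27  [S₁.val * -1 + 44]
20. n0.tag = -5  [S₁.tag - 29]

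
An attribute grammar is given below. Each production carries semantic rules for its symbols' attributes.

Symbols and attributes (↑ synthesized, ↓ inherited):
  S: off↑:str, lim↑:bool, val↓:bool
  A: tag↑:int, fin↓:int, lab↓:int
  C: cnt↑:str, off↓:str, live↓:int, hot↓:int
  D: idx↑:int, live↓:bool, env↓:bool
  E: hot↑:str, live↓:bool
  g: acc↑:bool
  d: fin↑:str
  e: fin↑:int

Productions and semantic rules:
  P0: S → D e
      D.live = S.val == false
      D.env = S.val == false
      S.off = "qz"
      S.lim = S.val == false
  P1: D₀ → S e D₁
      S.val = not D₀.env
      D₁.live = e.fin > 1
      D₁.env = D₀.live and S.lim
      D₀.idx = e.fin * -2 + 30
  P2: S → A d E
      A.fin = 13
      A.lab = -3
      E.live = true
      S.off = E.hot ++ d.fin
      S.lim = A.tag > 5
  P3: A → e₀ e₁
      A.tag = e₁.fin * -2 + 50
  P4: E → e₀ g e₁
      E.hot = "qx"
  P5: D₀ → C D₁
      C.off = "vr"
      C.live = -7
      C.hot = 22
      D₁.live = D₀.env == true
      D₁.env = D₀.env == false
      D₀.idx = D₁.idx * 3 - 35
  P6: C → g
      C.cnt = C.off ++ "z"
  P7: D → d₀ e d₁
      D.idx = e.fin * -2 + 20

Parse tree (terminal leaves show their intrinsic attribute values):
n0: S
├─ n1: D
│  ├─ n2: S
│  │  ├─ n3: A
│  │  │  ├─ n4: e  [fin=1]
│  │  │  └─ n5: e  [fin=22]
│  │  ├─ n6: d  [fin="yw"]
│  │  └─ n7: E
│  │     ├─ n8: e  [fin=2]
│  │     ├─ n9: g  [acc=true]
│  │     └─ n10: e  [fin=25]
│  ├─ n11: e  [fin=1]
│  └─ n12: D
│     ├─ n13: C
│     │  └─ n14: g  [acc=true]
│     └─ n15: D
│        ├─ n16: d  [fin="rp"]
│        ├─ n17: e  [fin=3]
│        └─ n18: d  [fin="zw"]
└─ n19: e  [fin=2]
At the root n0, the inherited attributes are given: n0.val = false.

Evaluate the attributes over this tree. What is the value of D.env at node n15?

false

1. n0.val = false  [given at root]
2. n1.live = true  [S.val == false]
3. n1.env = true  [S.val == false]
4. n2.val = false  [not D₀.env]
5. n3.fin = 13  [13]
6. n3.lab = -3  [-3]
7. n4.fin = 1  [terminal]
8. n5.fin = 22  [terminal]
9. n3.tag = 6  [e₁.fin * -2 + 50]
10. n6.fin = "yw"  [terminal]
11. n7.live = true  [true]
12. n8.fin = 2  [terminal]
13. n9.acc = true  [terminal]
14. n10.fin = 25  [terminal]
15. n7.hot = "qx"  ["qx"]
16. n2.off = "qxyw"  [E.hot ++ d.fin]
17. n2.lim = true  [A.tag > 5]
18. n11.fin = 1  [terminal]
19. n12.live = false  [e.fin > 1]
20. n12.env = true  [D₀.live and S.lim]
21. n13.off = "vr"  ["vr"]
22. n13.live = -7  [-7]
23. n13.hot = 22  [22]
24. n14.acc = true  [terminal]
25. n13.cnt = "vrz"  [C.off ++ "z"]
26. n15.live = true  [D₀.env == true]
27. n15.env = false  [D₀.env == false]
28. n16.fin = "rp"  [terminal]
29. n17.fin = 3  [terminal]
30. n18.fin = "zw"  [terminal]
31. n15.idx = 14  [e.fin * -2 + 20]
32. n12.idx = 7  [D₁.idx * 3 - 35]
33. n1.idx = 28  [e.fin * -2 + 30]
34. n19.fin = 2  [terminal]
35. n0.off = "qz"  ["qz"]
36. n0.lim = true  [S.val == false]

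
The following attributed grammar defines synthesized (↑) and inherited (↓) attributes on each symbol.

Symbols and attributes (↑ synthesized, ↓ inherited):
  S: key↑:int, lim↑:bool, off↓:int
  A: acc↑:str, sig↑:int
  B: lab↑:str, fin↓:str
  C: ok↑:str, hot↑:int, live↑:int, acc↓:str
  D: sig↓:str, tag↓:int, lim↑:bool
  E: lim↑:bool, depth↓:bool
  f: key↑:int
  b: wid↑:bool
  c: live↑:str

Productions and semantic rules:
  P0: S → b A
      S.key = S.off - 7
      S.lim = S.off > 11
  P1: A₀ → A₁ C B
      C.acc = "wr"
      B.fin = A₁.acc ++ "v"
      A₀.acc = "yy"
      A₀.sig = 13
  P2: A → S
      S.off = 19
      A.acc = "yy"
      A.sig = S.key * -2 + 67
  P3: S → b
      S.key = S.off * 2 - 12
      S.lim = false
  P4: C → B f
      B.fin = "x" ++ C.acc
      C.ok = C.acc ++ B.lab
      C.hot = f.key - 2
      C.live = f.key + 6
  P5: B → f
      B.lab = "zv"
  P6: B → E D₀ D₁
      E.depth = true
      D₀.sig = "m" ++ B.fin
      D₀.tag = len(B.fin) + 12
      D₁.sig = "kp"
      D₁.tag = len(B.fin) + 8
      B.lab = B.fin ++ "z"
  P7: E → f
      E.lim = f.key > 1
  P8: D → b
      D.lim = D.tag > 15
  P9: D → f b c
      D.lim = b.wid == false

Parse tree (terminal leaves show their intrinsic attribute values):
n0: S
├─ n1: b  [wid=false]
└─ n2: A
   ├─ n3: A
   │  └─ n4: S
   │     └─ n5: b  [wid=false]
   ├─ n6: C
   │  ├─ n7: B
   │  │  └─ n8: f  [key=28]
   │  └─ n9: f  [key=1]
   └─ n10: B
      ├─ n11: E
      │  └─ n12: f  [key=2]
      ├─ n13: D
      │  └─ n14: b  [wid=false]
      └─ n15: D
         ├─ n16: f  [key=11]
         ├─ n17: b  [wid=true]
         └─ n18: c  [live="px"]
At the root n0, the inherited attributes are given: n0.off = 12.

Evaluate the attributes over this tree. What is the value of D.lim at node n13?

1. n0.off = 12  [given at root]
2. n1.wid = false  [terminal]
3. n4.off = 19  [19]
4. n5.wid = false  [terminal]
5. n4.key = 26  [S.off * 2 - 12]
6. n4.lim = false  [false]
7. n3.acc = "yy"  ["yy"]
8. n3.sig = 15  [S.key * -2 + 67]
9. n6.acc = "wr"  ["wr"]
10. n7.fin = "xwr"  ["x" ++ C.acc]
11. n8.key = 28  [terminal]
12. n7.lab = "zv"  ["zv"]
13. n9.key = 1  [terminal]
14. n6.ok = "wrzv"  [C.acc ++ B.lab]
15. n6.hot = -1  [f.key - 2]
16. n6.live = 7  [f.key + 6]
17. n10.fin = "yyv"  [A₁.acc ++ "v"]
18. n11.depth = true  [true]
19. n12.key = 2  [terminal]
20. n11.lim = true  [f.key > 1]
21. n13.sig = "myyv"  ["m" ++ B.fin]
22. n13.tag = 15  [len(B.fin) + 12]
23. n14.wid = false  [terminal]
24. n13.lim = false  [D.tag > 15]
25. n15.sig = "kp"  ["kp"]
26. n15.tag = 11  [len(B.fin) + 8]
27. n16.key = 11  [terminal]
28. n17.wid = true  [terminal]
29. n18.live = "px"  [terminal]
30. n15.lim = false  [b.wid == false]
31. n10.lab = "yyvz"  [B.fin ++ "z"]
32. n2.acc = "yy"  ["yy"]
33. n2.sig = 13  [13]
34. n0.key = 5  [S.off - 7]
35. n0.lim = true  [S.off > 11]

false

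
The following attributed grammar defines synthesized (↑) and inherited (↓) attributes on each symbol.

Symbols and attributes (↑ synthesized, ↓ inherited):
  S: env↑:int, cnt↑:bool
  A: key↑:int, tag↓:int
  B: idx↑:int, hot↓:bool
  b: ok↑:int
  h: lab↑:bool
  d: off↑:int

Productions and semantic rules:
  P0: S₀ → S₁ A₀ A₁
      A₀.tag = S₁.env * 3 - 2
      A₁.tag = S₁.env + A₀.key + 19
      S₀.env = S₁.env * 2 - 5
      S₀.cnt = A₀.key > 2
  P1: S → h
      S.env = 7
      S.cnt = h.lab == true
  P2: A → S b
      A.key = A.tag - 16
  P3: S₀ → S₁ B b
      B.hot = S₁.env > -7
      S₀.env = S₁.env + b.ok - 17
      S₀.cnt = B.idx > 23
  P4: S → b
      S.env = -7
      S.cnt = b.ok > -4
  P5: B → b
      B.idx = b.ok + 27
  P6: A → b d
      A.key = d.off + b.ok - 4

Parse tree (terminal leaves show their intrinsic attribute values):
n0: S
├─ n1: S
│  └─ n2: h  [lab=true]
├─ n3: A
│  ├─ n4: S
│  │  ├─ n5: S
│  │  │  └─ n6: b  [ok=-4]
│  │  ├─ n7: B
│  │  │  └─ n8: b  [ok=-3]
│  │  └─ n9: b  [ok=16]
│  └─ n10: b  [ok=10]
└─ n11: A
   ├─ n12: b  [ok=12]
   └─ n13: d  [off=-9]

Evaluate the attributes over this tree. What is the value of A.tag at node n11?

29

1. n2.lab = true  [terminal]
2. n1.env = 7  [7]
3. n1.cnt = true  [h.lab == true]
4. n3.tag = 19  [S₁.env * 3 - 2]
5. n6.ok = -4  [terminal]
6. n5.env = -7  [-7]
7. n5.cnt = false  [b.ok > -4]
8. n7.hot = false  [S₁.env > -7]
9. n8.ok = -3  [terminal]
10. n7.idx = 24  [b.ok + 27]
11. n9.ok = 16  [terminal]
12. n4.env = -8  [S₁.env + b.ok - 17]
13. n4.cnt = true  [B.idx > 23]
14. n10.ok = 10  [terminal]
15. n3.key = 3  [A.tag - 16]
16. n11.tag = 29  [S₁.env + A₀.key + 19]
17. n12.ok = 12  [terminal]
18. n13.off = -9  [terminal]
19. n11.key = -1  [d.off + b.ok - 4]
20. n0.env = 9  [S₁.env * 2 - 5]
21. n0.cnt = true  [A₀.key > 2]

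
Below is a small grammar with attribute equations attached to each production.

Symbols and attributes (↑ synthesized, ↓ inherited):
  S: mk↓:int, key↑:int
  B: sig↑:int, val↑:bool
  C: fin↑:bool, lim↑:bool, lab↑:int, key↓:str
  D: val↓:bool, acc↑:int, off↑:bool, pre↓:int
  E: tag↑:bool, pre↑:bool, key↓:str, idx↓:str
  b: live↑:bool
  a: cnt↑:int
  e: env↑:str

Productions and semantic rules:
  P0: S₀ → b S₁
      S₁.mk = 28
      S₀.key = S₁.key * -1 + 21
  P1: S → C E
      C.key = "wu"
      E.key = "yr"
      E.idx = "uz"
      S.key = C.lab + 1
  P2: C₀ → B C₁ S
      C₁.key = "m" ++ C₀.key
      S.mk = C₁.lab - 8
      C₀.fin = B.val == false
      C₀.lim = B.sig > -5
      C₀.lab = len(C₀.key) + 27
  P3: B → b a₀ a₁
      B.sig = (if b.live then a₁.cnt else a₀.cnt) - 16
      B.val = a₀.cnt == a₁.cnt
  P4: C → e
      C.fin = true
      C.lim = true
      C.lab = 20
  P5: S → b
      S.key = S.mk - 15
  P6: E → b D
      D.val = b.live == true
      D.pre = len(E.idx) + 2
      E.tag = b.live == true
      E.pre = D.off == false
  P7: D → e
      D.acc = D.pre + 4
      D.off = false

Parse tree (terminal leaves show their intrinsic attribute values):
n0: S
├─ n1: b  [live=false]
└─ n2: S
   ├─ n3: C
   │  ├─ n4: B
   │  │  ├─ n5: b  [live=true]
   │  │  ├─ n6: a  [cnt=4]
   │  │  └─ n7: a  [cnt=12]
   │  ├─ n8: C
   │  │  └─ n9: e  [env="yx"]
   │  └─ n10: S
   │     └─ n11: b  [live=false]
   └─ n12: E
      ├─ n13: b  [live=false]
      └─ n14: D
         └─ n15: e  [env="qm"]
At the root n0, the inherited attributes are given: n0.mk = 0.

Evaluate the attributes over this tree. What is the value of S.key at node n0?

1. n0.mk = 0  [given at root]
2. n1.live = false  [terminal]
3. n2.mk = 28  [28]
4. n3.key = "wu"  ["wu"]
5. n5.live = true  [terminal]
6. n6.cnt = 4  [terminal]
7. n7.cnt = 12  [terminal]
8. n4.sig = -4  [(if b.live then a₁.cnt else a₀.cnt) - 16]
9. n4.val = false  [a₀.cnt == a₁.cnt]
10. n8.key = "mwu"  ["m" ++ C₀.key]
11. n9.env = "yx"  [terminal]
12. n8.fin = true  [true]
13. n8.lim = true  [true]
14. n8.lab = 20  [20]
15. n10.mk = 12  [C₁.lab - 8]
16. n11.live = false  [terminal]
17. n10.key = -3  [S.mk - 15]
18. n3.fin = true  [B.val == false]
19. n3.lim = true  [B.sig > -5]
20. n3.lab = 29  [len(C₀.key) + 27]
21. n12.key = "yr"  ["yr"]
22. n12.idx = "uz"  ["uz"]
23. n13.live = false  [terminal]
24. n14.val = false  [b.live == true]
25. n14.pre = 4  [len(E.idx) + 2]
26. n15.env = "qm"  [terminal]
27. n14.acc = 8  [D.pre + 4]
28. n14.off = false  [false]
29. n12.tag = false  [b.live == true]
30. n12.pre = true  [D.off == false]
31. n2.key = 30  [C.lab + 1]
32. n0.key = -9  [S₁.key * -1 + 21]

-9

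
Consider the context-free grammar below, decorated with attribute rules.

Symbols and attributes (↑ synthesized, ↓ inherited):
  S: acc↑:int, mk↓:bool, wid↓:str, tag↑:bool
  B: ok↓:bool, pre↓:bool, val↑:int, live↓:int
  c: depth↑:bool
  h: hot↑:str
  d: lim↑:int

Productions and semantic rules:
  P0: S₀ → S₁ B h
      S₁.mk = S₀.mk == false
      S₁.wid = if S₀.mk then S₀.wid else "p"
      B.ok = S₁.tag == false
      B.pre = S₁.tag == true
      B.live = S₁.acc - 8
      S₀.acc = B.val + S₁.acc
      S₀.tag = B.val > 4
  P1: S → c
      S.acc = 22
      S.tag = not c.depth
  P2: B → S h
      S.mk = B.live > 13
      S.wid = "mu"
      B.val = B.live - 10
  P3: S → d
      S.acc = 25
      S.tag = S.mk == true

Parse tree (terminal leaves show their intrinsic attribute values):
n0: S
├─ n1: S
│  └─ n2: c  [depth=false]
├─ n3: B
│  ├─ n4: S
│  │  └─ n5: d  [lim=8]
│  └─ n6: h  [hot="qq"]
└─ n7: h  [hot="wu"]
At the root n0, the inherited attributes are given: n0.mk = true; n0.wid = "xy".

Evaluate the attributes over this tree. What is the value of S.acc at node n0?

26

1. n0.mk = true  [given at root]
2. n0.wid = "xy"  [given at root]
3. n1.mk = false  [S₀.mk == false]
4. n1.wid = "xy"  [if S₀.mk then S₀.wid else "p"]
5. n2.depth = false  [terminal]
6. n1.acc = 22  [22]
7. n1.tag = true  [not c.depth]
8. n3.ok = false  [S₁.tag == false]
9. n3.pre = true  [S₁.tag == true]
10. n3.live = 14  [S₁.acc - 8]
11. n4.mk = true  [B.live > 13]
12. n4.wid = "mu"  ["mu"]
13. n5.lim = 8  [terminal]
14. n4.acc = 25  [25]
15. n4.tag = true  [S.mk == true]
16. n6.hot = "qq"  [terminal]
17. n3.val = 4  [B.live - 10]
18. n7.hot = "wu"  [terminal]
19. n0.acc = 26  [B.val + S₁.acc]
20. n0.tag = false  [B.val > 4]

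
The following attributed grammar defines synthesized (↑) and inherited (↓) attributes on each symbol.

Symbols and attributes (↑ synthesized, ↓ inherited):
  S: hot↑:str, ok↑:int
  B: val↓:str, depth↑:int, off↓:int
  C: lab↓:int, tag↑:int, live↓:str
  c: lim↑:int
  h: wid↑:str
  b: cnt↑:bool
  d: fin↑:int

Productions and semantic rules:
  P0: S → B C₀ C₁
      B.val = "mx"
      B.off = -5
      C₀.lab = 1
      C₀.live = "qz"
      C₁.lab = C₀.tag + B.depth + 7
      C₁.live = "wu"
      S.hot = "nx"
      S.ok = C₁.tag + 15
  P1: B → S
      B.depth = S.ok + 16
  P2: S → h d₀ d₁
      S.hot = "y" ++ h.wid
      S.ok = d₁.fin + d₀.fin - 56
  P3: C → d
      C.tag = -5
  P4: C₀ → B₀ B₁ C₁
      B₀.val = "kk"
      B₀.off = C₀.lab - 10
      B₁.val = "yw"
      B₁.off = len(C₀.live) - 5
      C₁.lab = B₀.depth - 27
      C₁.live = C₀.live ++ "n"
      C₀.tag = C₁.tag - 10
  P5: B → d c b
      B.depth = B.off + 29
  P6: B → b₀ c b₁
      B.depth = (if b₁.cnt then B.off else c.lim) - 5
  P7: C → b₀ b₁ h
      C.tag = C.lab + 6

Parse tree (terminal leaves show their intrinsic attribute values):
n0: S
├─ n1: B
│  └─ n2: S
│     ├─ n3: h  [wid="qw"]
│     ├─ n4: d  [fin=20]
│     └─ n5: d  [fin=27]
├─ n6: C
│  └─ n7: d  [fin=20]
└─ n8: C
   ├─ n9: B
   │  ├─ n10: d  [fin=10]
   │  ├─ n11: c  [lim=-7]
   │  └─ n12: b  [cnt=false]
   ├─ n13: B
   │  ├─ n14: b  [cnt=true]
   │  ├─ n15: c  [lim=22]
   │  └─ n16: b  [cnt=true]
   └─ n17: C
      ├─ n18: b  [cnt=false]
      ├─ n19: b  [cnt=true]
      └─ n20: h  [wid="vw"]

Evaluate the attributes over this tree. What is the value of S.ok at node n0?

12

1. n1.val = "mx"  ["mx"]
2. n1.off = -5  [-5]
3. n3.wid = "qw"  [terminal]
4. n4.fin = 20  [terminal]
5. n5.fin = 27  [terminal]
6. n2.hot = "yqw"  ["y" ++ h.wid]
7. n2.ok = -9  [d₁.fin + d₀.fin - 56]
8. n1.depth = 7  [S.ok + 16]
9. n6.lab = 1  [1]
10. n6.live = "qz"  ["qz"]
11. n7.fin = 20  [terminal]
12. n6.tag = -5  [-5]
13. n8.lab = 9  [C₀.tag + B.depth + 7]
14. n8.live = "wu"  ["wu"]
15. n9.val = "kk"  ["kk"]
16. n9.off = -1  [C₀.lab - 10]
17. n10.fin = 10  [terminal]
18. n11.lim = -7  [terminal]
19. n12.cnt = false  [terminal]
20. n9.depth = 28  [B.off + 29]
21. n13.val = "yw"  ["yw"]
22. n13.off = -3  [len(C₀.live) - 5]
23. n14.cnt = true  [terminal]
24. n15.lim = 22  [terminal]
25. n16.cnt = true  [terminal]
26. n13.depth = -8  [(if b₁.cnt then B.off else c.lim) - 5]
27. n17.lab = 1  [B₀.depth - 27]
28. n17.live = "wun"  [C₀.live ++ "n"]
29. n18.cnt = false  [terminal]
30. n19.cnt = true  [terminal]
31. n20.wid = "vw"  [terminal]
32. n17.tag = 7  [C.lab + 6]
33. n8.tag = -3  [C₁.tag - 10]
34. n0.hot = "nx"  ["nx"]
35. n0.ok = 12  [C₁.tag + 15]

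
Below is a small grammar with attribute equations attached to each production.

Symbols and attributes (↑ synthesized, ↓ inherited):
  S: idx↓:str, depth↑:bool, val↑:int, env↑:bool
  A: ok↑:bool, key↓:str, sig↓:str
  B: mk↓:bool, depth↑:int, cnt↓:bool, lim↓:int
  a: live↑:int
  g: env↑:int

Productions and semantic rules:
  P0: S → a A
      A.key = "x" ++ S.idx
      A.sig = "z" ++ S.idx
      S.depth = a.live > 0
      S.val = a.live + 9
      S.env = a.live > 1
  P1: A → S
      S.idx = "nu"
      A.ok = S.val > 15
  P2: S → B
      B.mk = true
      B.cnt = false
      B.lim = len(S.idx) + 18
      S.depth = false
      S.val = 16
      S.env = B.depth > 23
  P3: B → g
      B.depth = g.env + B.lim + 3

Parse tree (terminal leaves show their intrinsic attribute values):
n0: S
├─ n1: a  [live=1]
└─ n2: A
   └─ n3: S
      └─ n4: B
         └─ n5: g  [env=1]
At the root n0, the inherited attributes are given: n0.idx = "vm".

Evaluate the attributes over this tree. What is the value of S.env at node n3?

true

1. n0.idx = "vm"  [given at root]
2. n1.live = 1  [terminal]
3. n2.key = "xvm"  ["x" ++ S.idx]
4. n2.sig = "zvm"  ["z" ++ S.idx]
5. n3.idx = "nu"  ["nu"]
6. n4.mk = true  [true]
7. n4.cnt = false  [false]
8. n4.lim = 20  [len(S.idx) + 18]
9. n5.env = 1  [terminal]
10. n4.depth = 24  [g.env + B.lim + 3]
11. n3.depth = false  [false]
12. n3.val = 16  [16]
13. n3.env = true  [B.depth > 23]
14. n2.ok = true  [S.val > 15]
15. n0.depth = true  [a.live > 0]
16. n0.val = 10  [a.live + 9]
17. n0.env = false  [a.live > 1]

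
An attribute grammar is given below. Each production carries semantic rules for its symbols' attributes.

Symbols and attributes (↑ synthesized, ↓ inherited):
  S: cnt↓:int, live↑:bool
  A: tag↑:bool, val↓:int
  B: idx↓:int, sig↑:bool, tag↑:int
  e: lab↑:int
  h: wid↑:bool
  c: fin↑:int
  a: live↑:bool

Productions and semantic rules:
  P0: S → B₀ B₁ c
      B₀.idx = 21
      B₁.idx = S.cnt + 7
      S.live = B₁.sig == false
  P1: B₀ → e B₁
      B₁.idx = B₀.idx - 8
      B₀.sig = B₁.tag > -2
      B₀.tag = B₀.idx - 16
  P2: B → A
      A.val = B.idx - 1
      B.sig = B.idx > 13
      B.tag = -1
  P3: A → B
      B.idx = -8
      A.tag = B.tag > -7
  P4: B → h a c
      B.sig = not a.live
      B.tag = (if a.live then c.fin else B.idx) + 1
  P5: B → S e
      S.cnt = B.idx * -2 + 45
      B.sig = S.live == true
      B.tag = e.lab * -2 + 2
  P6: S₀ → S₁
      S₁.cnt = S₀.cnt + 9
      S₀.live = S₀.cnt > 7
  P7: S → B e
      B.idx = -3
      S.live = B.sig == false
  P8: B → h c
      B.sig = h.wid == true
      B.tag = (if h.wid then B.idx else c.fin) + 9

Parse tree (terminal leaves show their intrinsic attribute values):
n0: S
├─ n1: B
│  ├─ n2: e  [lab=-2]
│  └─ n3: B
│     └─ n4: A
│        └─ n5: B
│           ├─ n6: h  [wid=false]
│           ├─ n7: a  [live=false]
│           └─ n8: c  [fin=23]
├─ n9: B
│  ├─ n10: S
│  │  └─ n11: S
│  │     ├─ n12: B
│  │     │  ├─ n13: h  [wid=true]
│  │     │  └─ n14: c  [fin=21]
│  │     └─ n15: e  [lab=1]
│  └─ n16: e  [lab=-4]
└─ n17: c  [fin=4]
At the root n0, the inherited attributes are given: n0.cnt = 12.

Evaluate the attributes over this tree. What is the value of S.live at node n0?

1. n0.cnt = 12  [given at root]
2. n1.idx = 21  [21]
3. n2.lab = -2  [terminal]
4. n3.idx = 13  [B₀.idx - 8]
5. n4.val = 12  [B.idx - 1]
6. n5.idx = -8  [-8]
7. n6.wid = false  [terminal]
8. n7.live = false  [terminal]
9. n8.fin = 23  [terminal]
10. n5.sig = true  [not a.live]
11. n5.tag = -7  [(if a.live then c.fin else B.idx) + 1]
12. n4.tag = false  [B.tag > -7]
13. n3.sig = false  [B.idx > 13]
14. n3.tag = -1  [-1]
15. n1.sig = true  [B₁.tag > -2]
16. n1.tag = 5  [B₀.idx - 16]
17. n9.idx = 19  [S.cnt + 7]
18. n10.cnt = 7  [B.idx * -2 + 45]
19. n11.cnt = 16  [S₀.cnt + 9]
20. n12.idx = -3  [-3]
21. n13.wid = true  [terminal]
22. n14.fin = 21  [terminal]
23. n12.sig = true  [h.wid == true]
24. n12.tag = 6  [(if h.wid then B.idx else c.fin) + 9]
25. n15.lab = 1  [terminal]
26. n11.live = false  [B.sig == false]
27. n10.live = false  [S₀.cnt > 7]
28. n16.lab = -4  [terminal]
29. n9.sig = false  [S.live == true]
30. n9.tag = 10  [e.lab * -2 + 2]
31. n17.fin = 4  [terminal]
32. n0.live = true  [B₁.sig == false]

true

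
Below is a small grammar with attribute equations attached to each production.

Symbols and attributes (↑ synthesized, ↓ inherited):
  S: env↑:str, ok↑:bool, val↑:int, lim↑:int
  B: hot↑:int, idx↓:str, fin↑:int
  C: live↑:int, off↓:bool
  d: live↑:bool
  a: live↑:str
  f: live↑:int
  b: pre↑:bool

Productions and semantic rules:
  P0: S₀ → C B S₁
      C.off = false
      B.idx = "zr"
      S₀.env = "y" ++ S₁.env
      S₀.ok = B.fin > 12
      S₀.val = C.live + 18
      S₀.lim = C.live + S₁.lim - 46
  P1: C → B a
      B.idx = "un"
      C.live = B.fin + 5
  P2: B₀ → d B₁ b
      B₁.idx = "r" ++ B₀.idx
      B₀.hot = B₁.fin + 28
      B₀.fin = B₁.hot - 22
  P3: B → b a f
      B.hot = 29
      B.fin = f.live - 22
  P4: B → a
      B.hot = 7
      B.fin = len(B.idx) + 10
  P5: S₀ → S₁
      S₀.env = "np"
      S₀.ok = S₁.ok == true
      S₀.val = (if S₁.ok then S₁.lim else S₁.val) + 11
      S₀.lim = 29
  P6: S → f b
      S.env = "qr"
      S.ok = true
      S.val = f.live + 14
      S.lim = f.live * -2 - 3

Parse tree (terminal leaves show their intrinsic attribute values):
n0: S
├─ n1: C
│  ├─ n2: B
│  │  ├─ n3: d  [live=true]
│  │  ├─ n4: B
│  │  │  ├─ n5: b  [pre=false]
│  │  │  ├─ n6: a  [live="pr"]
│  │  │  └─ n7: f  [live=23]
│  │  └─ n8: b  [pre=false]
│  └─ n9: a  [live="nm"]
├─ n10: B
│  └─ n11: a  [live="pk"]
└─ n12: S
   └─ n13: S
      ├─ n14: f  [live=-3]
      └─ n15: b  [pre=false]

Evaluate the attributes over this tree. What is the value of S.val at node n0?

30

1. n1.off = false  [false]
2. n2.idx = "un"  ["un"]
3. n3.live = true  [terminal]
4. n4.idx = "run"  ["r" ++ B₀.idx]
5. n5.pre = false  [terminal]
6. n6.live = "pr"  [terminal]
7. n7.live = 23  [terminal]
8. n4.hot = 29  [29]
9. n4.fin = 1  [f.live - 22]
10. n8.pre = false  [terminal]
11. n2.hot = 29  [B₁.fin + 28]
12. n2.fin = 7  [B₁.hot - 22]
13. n9.live = "nm"  [terminal]
14. n1.live = 12  [B.fin + 5]
15. n10.idx = "zr"  ["zr"]
16. n11.live = "pk"  [terminal]
17. n10.hot = 7  [7]
18. n10.fin = 12  [len(B.idx) + 10]
19. n14.live = -3  [terminal]
20. n15.pre = false  [terminal]
21. n13.env = "qr"  ["qr"]
22. n13.ok = true  [true]
23. n13.val = 11  [f.live + 14]
24. n13.lim = 3  [f.live * -2 - 3]
25. n12.env = "np"  ["np"]
26. n12.ok = true  [S₁.ok == true]
27. n12.val = 14  [(if S₁.ok then S₁.lim else S₁.val) + 11]
28. n12.lim = 29  [29]
29. n0.env = "ynp"  ["y" ++ S₁.env]
30. n0.ok = false  [B.fin > 12]
31. n0.val = 30  [C.live + 18]
32. n0.lim = -5  [C.live + S₁.lim - 46]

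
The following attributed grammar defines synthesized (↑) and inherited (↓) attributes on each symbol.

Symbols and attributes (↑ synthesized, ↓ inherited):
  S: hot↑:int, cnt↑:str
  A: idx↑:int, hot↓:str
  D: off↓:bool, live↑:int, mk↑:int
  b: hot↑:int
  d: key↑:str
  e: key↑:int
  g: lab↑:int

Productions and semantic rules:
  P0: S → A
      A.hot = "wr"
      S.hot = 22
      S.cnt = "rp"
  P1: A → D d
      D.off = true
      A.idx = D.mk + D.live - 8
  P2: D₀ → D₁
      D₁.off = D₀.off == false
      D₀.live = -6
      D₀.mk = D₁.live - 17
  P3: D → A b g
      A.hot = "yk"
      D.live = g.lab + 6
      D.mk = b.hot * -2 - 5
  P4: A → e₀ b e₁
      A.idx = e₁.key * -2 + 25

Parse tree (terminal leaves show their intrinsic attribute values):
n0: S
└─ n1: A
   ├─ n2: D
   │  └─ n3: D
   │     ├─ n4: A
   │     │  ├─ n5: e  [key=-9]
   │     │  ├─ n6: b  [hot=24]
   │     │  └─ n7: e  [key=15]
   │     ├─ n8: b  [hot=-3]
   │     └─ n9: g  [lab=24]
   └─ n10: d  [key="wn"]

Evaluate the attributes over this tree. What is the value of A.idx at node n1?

1. n1.hot = "wr"  ["wr"]
2. n2.off = true  [true]
3. n3.off = false  [D₀.off == false]
4. n4.hot = "yk"  ["yk"]
5. n5.key = -9  [terminal]
6. n6.hot = 24  [terminal]
7. n7.key = 15  [terminal]
8. n4.idx = -5  [e₁.key * -2 + 25]
9. n8.hot = -3  [terminal]
10. n9.lab = 24  [terminal]
11. n3.live = 30  [g.lab + 6]
12. n3.mk = 1  [b.hot * -2 - 5]
13. n2.live = -6  [-6]
14. n2.mk = 13  [D₁.live - 17]
15. n10.key = "wn"  [terminal]
16. n1.idx = -1  [D.mk + D.live - 8]
17. n0.hot = 22  [22]
18. n0.cnt = "rp"  ["rp"]

-1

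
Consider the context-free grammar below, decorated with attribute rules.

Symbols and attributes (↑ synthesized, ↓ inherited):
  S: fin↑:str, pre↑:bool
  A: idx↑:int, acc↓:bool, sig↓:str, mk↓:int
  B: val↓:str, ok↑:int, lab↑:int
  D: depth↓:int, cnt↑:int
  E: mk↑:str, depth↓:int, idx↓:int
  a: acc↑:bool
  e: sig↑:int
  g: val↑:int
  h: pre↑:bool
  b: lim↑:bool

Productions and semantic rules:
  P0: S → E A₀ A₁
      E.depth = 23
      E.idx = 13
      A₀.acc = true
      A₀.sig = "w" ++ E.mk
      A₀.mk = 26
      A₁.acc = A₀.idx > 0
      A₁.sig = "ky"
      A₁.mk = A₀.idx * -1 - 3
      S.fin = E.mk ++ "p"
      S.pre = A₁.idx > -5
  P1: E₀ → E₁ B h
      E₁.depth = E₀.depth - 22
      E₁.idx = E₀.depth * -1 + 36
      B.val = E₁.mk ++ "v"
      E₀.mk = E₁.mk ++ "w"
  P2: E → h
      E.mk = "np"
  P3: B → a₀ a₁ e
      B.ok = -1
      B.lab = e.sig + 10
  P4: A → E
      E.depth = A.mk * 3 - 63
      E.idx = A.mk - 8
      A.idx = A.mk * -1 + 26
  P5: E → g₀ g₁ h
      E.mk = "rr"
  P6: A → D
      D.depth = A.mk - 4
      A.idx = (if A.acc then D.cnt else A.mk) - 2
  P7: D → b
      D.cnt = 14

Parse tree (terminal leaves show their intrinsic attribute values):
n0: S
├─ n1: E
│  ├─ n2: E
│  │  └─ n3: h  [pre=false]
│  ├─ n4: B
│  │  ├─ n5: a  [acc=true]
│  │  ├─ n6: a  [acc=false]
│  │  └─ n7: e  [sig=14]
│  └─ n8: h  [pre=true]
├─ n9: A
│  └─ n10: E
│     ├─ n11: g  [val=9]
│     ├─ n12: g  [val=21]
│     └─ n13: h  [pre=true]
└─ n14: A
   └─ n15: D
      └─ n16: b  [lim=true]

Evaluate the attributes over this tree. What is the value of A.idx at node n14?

1. n1.depth = 23  [23]
2. n1.idx = 13  [13]
3. n2.depth = 1  [E₀.depth - 22]
4. n2.idx = 13  [E₀.depth * -1 + 36]
5. n3.pre = false  [terminal]
6. n2.mk = "np"  ["np"]
7. n4.val = "npv"  [E₁.mk ++ "v"]
8. n5.acc = true  [terminal]
9. n6.acc = false  [terminal]
10. n7.sig = 14  [terminal]
11. n4.ok = -1  [-1]
12. n4.lab = 24  [e.sig + 10]
13. n8.pre = true  [terminal]
14. n1.mk = "npw"  [E₁.mk ++ "w"]
15. n9.acc = true  [true]
16. n9.sig = "wnpw"  ["w" ++ E.mk]
17. n9.mk = 26  [26]
18. n10.depth = 15  [A.mk * 3 - 63]
19. n10.idx = 18  [A.mk - 8]
20. n11.val = 9  [terminal]
21. n12.val = 21  [terminal]
22. n13.pre = true  [terminal]
23. n10.mk = "rr"  ["rr"]
24. n9.idx = 0  [A.mk * -1 + 26]
25. n14.acc = false  [A₀.idx > 0]
26. n14.sig = "ky"  ["ky"]
27. n14.mk = -3  [A₀.idx * -1 - 3]
28. n15.depth = -7  [A.mk - 4]
29. n16.lim = true  [terminal]
30. n15.cnt = 14  [14]
31. n14.idx = -5  [(if A.acc then D.cnt else A.mk) - 2]
32. n0.fin = "npwp"  [E.mk ++ "p"]
33. n0.pre = false  [A₁.idx > -5]

-5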